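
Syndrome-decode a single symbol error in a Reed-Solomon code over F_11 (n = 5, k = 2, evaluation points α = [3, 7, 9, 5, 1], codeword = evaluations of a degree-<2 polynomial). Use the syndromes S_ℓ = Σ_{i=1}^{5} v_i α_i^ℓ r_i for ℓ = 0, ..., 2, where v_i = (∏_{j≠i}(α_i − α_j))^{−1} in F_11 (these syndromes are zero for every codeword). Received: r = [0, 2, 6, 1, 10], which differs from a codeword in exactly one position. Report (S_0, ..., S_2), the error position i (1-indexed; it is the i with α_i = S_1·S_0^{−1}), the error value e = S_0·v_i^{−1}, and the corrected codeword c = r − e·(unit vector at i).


S = (8, 6, 10), error at position 3, error magnitude e = 3, c = [0, 2, 3, 1, 10].

Step 1: column multipliers v_i = (∏_{j≠i}(α_i − α_j))^{−1} mod 11.
  i = 1 (α = 3): (3−7)(3−9)(3−5)(3−1) = (−4)·(−6)·(−2)·2 = −96 ≡ 3, so v_1 = 3^{−1} = 4 (mod 11).
  i = 2 (α = 7): (7−3)(7−9)(7−5)(7−1) = 4·(−2)·2·6 = −96 ≡ 3, so v_2 = 3^{−1} = 4 (mod 11).
  i = 3 (α = 9): (9−3)(9−7)(9−5)(9−1) = 6·2·4·8 = 384 ≡ 10, so v_3 = 10^{−1} = 10 (mod 11).
  i = 4 (α = 5): (5−3)(5−7)(5−9)(5−1) = 2·(−2)·(−4)·4 = 64 ≡ 9, so v_4 = 9^{−1} = 5 (mod 11).
  i = 5 (α = 1): (1−3)(1−7)(1−9)(1−5) = (−2)·(−6)·(−8)·(−4) = 384 ≡ 10, so v_5 = 10^{−1} = 10 (mod 11).
  v = [4, 4, 10, 5, 10].
Step 2: syndromes of r = [0, 2, 6, 1, 10] (all sums mod 11).
  S_0 = Σ v_i r_i = 4·0 + 4·2 + 10·6 + 5·1 + 10·10 = 173 ≡ 8.
  S_1 = Σ v_i α_i r_i = 4·3·0 + 4·7·2 + 10·9·6 + 5·5·1 + 10·1·10 = 721 ≡ 6.
  α_i^2 mod 11 = [9, 5, 4, 3, 1].
  S_2 = Σ v_i α_i^2 r_i = 4·9·0 + 4·5·2 + 10·4·6 + 5·3·1 + 10·1·10 = 395 ≡ 10.
  S = (8, 6, 10) ≠ 0, so r is not a codeword (an error is present).
Step 3: locate the error. For a single error e at position i, S_ℓ = v_i·e·α_i^ℓ, so α_err = S_1/S_0.
  S_0^{−1} = 8^{−1} = 7 (mod 11), so α_err = 6·7 = 42 ≡ 9 = α_3. Error position i = 3.
  Consistency check: S_2/S_1 = 10·2 = 20 ≡ 9 = α_err ✓ (single-error assumption holds).
Step 4: error magnitude e = S_0/v_3 = S_0·∏_{j≠3}(α_3 − α_j) = 8·10 = 80 ≡ 3 (mod 11).
Step 5: correct position 3: c_3 = r_3 − e = 6 − 3 ≡ 3 (mod 11). Hence c = [0, 2, 3, 1, 10].
  Check: interpolating c through the α_i gives m(x) = 4 + 6·x (degree < 2) with m(α_i) = c_i for every i, so c is indeed a codeword.


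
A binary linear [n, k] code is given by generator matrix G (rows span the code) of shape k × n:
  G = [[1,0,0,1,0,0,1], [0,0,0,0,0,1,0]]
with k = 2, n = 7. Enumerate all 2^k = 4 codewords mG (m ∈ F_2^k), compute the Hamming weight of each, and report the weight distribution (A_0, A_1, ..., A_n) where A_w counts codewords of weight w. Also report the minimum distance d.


Weight distribution: A_0 = 1, A_1 = 1, A_3 = 1, A_4 = 1. Minimum distance d = 1.

Enumerate all 2^2 = 4 messages m ∈ F_2^2.
For each, compute codeword c = mG in F_2^7, then tally its weight.
  m = 00 → c = 0000000, weight = 0.
  m = 10 → c = 1001001, weight = 3.
  m = 01 → c = 0000010, weight = 1.
  m = 11 → c = 1001011, weight = 4.
Tally weights:
  weight 0: 1 codewords.
  weight 1: 1 codewords.
  weight 3: 1 codewords.
  weight 4: 1 codewords.
Minimum distance d = smallest w > 0 with A_w > 0 = 1.
Sanity: Σ A_w = 4 = 2^2 = 4 ✓.


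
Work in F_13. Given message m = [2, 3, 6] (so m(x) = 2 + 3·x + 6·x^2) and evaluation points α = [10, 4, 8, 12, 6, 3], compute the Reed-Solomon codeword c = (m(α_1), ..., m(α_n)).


c = [8, 6, 7, 5, 2, 0]

Message polynomial: m(x) = 2 + 3·x + 6·x^2 (mod 13).
For each evaluation point α_i, compute m(α_i) mod 13:
  α_1 = 10: Horner steps 6 → 11 → 8, so m(10) = 8.
  α_2 = 4: Horner steps 6 → 1 → 6, so m(4) = 6.
  α_3 = 8: Horner steps 6 → 12 → 7, so m(8) = 7.
  α_4 = 12: Horner steps 6 → 10 → 5, so m(12) = 5.
  α_5 = 6: Horner steps 6 → 0 → 2, so m(6) = 2.
  α_6 = 3: Horner steps 6 → 8 → 0, so m(3) = 0.
Codeword c = [8, 6, 7, 5, 2, 0] ∈ F_13^6.


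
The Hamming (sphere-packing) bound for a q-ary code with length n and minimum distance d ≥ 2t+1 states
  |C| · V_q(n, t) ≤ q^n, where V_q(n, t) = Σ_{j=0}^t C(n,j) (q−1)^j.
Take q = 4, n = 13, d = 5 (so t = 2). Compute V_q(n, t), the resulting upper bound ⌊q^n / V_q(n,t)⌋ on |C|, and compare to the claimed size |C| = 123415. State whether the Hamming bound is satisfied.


V_q(n, t) = 742, q^n = 67108864, Hamming bound = 90443, |C| = 123415 > bound (violated).

Step 1: Compute V_q(n, t) = Σ_{j=0}^2 C(n, j) (q−1)^j.
  j = 0: C(13,0)·(3)^0 = 1·1 = 1.
  j = 1: C(13,1)·(3)^1 = 13·3 = 39.
  j = 2: C(13,2)·(3)^2 = 78·9 = 702.
  V_q(n, t) = 1 + 39 + 702 = 742.
Step 2: q^n = 4^13 = 67108864.
Step 3: Hamming bound ⌊q^n / V_q(n,t)⌋ = ⌊67108864/742⌋ = 90443.
Step 4: Compare |C| = 123415 to 90443: violated.
The claimed |C| lies above the Hamming bound, so no 4-ary code of length 13 with d ≥ 5 can have 123415 codewords.


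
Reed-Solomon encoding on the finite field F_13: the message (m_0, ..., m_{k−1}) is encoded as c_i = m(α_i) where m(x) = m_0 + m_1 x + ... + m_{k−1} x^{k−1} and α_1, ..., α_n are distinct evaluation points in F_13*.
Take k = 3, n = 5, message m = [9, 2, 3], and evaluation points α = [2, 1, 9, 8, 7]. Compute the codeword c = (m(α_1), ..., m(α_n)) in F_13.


c = [12, 1, 10, 9, 1]

Message polynomial: m(x) = 9 + 2·x + 3·x^2 (mod 13).
For each evaluation point α_i, compute m(α_i) mod 13:
  α_1 = 2: Horner steps 3 → 8 → 12, so m(2) = 12.
  α_2 = 1: Horner steps 3 → 5 → 1, so m(1) = 1.
  α_3 = 9: Horner steps 3 → 3 → 10, so m(9) = 10.
  α_4 = 8: Horner steps 3 → 0 → 9, so m(8) = 9.
  α_5 = 7: Horner steps 3 → 10 → 1, so m(7) = 1.
Codeword c = [12, 1, 10, 9, 1] ∈ F_13^5.


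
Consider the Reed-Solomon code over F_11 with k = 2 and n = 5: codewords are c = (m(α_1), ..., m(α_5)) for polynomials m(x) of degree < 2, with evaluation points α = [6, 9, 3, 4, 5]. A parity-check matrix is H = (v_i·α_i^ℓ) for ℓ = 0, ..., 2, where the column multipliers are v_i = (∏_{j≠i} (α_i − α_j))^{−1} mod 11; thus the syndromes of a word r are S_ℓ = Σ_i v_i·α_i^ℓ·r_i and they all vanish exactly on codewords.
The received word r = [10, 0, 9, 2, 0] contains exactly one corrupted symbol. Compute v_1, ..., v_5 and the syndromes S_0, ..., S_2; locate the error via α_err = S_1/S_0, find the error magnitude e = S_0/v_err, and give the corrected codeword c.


S = (2, 10, 6), error at position 5, error magnitude e = 5, c = [10, 0, 9, 2, 6].

Step 1: column multipliers v_i = (∏_{j≠i}(α_i − α_j))^{−1} mod 11.
  i = 1 (α = 6): (6−9)(6−3)(6−4)(6−5) = (−3)·3·2·1 = −18 ≡ 4, so v_1 = 4^{−1} = 3 (mod 11).
  i = 2 (α = 9): (9−6)(9−3)(9−4)(9−5) = 3·6·5·4 = 360 ≡ 8, so v_2 = 8^{−1} = 7 (mod 11).
  i = 3 (α = 3): (3−6)(3−9)(3−4)(3−5) = (−3)·(−6)·(−1)·(−2) = 36 ≡ 3, so v_3 = 3^{−1} = 4 (mod 11).
  i = 4 (α = 4): (4−6)(4−9)(4−3)(4−5) = (−2)·(−5)·1·(−1) = −10 ≡ 1, so v_4 = 1^{−1} = 1 (mod 11).
  i = 5 (α = 5): (5−6)(5−9)(5−3)(5−4) = (−1)·(−4)·2·1 = 8 ≡ 8, so v_5 = 8^{−1} = 7 (mod 11).
  v = [3, 7, 4, 1, 7].
Step 2: syndromes of r = [10, 0, 9, 2, 0] (all sums mod 11).
  S_0 = Σ v_i r_i = 3·10 + 7·0 + 4·9 + 1·2 + 7·0 = 68 ≡ 2.
  S_1 = Σ v_i α_i r_i = 3·6·10 + 7·9·0 + 4·3·9 + 1·4·2 + 7·5·0 = 296 ≡ 10.
  α_i^2 mod 11 = [3, 4, 9, 5, 3].
  S_2 = Σ v_i α_i^2 r_i = 3·3·10 + 7·4·0 + 4·9·9 + 1·5·2 + 7·3·0 = 424 ≡ 6.
  S = (2, 10, 6) ≠ 0, so r is not a codeword (an error is present).
Step 3: locate the error. For a single error e at position i, S_ℓ = v_i·e·α_i^ℓ, so α_err = S_1/S_0.
  S_0^{−1} = 2^{−1} = 6 (mod 11), so α_err = 10·6 = 60 ≡ 5 = α_5. Error position i = 5.
  Consistency check: S_2/S_1 = 6·10 = 60 ≡ 5 = α_err ✓ (single-error assumption holds).
Step 4: error magnitude e = S_0/v_5 = S_0·∏_{j≠5}(α_5 − α_j) = 2·8 = 16 ≡ 5 (mod 11).
Step 5: correct position 5: c_5 = r_5 − e = 0 − 5 ≡ 6 (mod 11). Hence c = [10, 0, 9, 2, 6].
  Check: interpolating c through the α_i gives m(x) = 8 + 4·x (degree < 2) with m(α_i) = c_i for every i, so c is indeed a codeword.


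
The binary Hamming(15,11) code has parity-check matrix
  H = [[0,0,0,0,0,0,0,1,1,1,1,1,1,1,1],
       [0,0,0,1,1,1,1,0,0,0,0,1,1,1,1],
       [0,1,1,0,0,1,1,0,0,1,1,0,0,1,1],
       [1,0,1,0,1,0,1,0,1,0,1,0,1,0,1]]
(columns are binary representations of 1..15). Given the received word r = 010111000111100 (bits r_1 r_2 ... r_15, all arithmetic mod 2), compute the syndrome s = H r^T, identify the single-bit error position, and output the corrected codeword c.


s = (0, 1, 0, 1)^T, error position = 5, corrected codeword c = 010101000111100

Compute s = H r^T mod 2 one row at a time:
  s_1 = 0 + 0 + 1 + 1 + 1 + 1 + 0 + 0 = 4 ≡ 0 (mod 2).
  s_2 = 1 + 1 + 1 + 0 + 1 + 1 + 0 + 0 = 5 ≡ 1 (mod 2).
  s_3 = 1 + 0 + 1 + 0 + 1 + 1 + 0 + 0 = 4 ≡ 0 (mod 2).
  s_4 = 0 + 0 + 1 + 0 + 0 + 1 + 1 + 0 = 3 ≡ 1 (mod 2).
s = (0, 1, 0, 1)^T — this equals column 5 of H (binary 0101), so error is at position 5.
Correct: flip bit 5 of r = 010111000111100 to get c = 010101000111100.


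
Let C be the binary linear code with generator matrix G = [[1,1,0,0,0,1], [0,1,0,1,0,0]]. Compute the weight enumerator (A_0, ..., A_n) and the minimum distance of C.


Weight distribution: A_0 = 1, A_2 = 1, A_3 = 2. Minimum distance d = 2.

Enumerate all 2^2 = 4 messages m ∈ F_2^2.
For each, compute codeword c = mG in F_2^6, then tally its weight.
  m = 00 → c = 000000, weight = 0.
  m = 10 → c = 110001, weight = 3.
  m = 01 → c = 010100, weight = 2.
  m = 11 → c = 100101, weight = 3.
Tally weights:
  weight 0: 1 codewords.
  weight 2: 1 codewords.
  weight 3: 2 codewords.
Minimum distance d = smallest w > 0 with A_w > 0 = 2.
Sanity: Σ A_w = 4 = 2^2 = 4 ✓.


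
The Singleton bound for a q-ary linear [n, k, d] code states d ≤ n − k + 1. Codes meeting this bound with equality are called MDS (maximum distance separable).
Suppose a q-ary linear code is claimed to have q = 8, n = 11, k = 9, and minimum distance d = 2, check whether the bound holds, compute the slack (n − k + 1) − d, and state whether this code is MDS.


Singleton RHS = n − k + 1 = 3, slack = 1, bound satisfied, not MDS.

Singleton bound: d ≤ n − k + 1.
Here n = 11, k = 9, so n − k + 1 = 3.
Given d = 2, check d ≤ 3: YES.
Slack = (n − k + 1) − d = 1.
The code is NOT MDS (slack = 1 > 0).
Description: the claimed parameters are [11, 9, 2]_8; such a code would be non-MDS.


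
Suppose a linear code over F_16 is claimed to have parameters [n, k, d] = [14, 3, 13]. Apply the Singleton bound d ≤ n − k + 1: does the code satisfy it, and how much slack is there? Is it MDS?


Singleton RHS = n − k + 1 = 12, slack = -1, bound violated (no such code; not MDS).

Singleton bound: d ≤ n − k + 1.
Here n = 14, k = 3, so n − k + 1 = 12.
Given d = 13, check d ≤ 12: NO.
Slack = (n − k + 1) − d = -1.
The slack is negative: d = 13 exceeds n − k + 1 = 12 by 1, so the Singleton bound is violated and no linear [14, 3, 13]_16 code can exist. In particular it is not MDS (MDS requires d = n − k + 1 exactly).
Description: the claimed parameters are [14, 3, 13]_16; such a code would be impossible (violates the Singleton bound).


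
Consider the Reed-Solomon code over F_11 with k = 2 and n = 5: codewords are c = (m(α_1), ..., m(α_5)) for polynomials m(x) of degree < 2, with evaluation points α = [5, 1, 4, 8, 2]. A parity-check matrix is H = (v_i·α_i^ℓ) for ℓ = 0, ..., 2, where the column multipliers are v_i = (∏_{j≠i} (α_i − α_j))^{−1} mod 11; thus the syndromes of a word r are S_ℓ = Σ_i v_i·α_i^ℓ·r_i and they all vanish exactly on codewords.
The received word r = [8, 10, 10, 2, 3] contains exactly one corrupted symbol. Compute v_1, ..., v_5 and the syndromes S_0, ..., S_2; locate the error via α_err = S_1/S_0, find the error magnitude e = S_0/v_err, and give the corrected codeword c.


S = (7, 7, 7), error at position 2, error magnitude e = 5, c = [8, 5, 10, 2, 3].

Step 1: column multipliers v_i = (∏_{j≠i}(α_i − α_j))^{−1} mod 11.
  i = 1 (α = 5): (5−1)(5−4)(5−8)(5−2) = 4·1·(−3)·3 = −36 ≡ 8, so v_1 = 8^{−1} = 7 (mod 11).
  i = 2 (α = 1): (1−5)(1−4)(1−8)(1−2) = (−4)·(−3)·(−7)·(−1) = 84 ≡ 7, so v_2 = 7^{−1} = 8 (mod 11).
  i = 3 (α = 4): (4−5)(4−1)(4−8)(4−2) = (−1)·3·(−4)·2 = 24 ≡ 2, so v_3 = 2^{−1} = 6 (mod 11).
  i = 4 (α = 8): (8−5)(8−1)(8−4)(8−2) = 3·7·4·6 = 504 ≡ 9, so v_4 = 9^{−1} = 5 (mod 11).
  i = 5 (α = 2): (2−5)(2−1)(2−4)(2−8) = (−3)·1·(−2)·(−6) = −36 ≡ 8, so v_5 = 8^{−1} = 7 (mod 11).
  v = [7, 8, 6, 5, 7].
Step 2: syndromes of r = [8, 10, 10, 2, 3] (all sums mod 11).
  S_0 = Σ v_i r_i = 7·8 + 8·10 + 6·10 + 5·2 + 7·3 = 227 ≡ 7.
  S_1 = Σ v_i α_i r_i = 7·5·8 + 8·1·10 + 6·4·10 + 5·8·2 + 7·2·3 = 722 ≡ 7.
  α_i^2 mod 11 = [3, 1, 5, 9, 4].
  S_2 = Σ v_i α_i^2 r_i = 7·3·8 + 8·1·10 + 6·5·10 + 5·9·2 + 7·4·3 = 722 ≡ 7.
  S = (7, 7, 7) ≠ 0, so r is not a codeword (an error is present).
Step 3: locate the error. For a single error e at position i, S_ℓ = v_i·e·α_i^ℓ, so α_err = S_1/S_0.
  S_0^{−1} = 7^{−1} = 8 (mod 11), so α_err = 7·8 = 56 ≡ 1 = α_2. Error position i = 2.
  Consistency check: S_2/S_1 = 7·8 = 56 ≡ 1 = α_err ✓ (single-error assumption holds).
Step 4: error magnitude e = S_0/v_2 = S_0·∏_{j≠2}(α_2 − α_j) = 7·7 = 49 ≡ 5 (mod 11).
Step 5: correct position 2: c_2 = r_2 − e = 10 − 5 ≡ 5 (mod 11). Hence c = [8, 5, 10, 2, 3].
  Check: interpolating c through the α_i gives m(x) = 7 + 9·x (degree < 2) with m(α_i) = c_i for every i, so c is indeed a codeword.


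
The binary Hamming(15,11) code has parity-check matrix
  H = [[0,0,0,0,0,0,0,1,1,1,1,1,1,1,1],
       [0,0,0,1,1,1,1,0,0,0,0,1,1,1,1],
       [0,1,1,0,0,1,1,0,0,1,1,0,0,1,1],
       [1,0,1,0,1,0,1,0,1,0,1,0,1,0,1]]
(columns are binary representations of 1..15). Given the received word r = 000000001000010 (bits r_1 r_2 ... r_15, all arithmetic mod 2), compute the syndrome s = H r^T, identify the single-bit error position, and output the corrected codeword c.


s = (0, 1, 1, 1)^T, error position = 7, corrected codeword c = 000000101000010

Compute s = H r^T mod 2 one row at a time:
  s_1 = 0 + 1 + 0 + 0 + 0 + 0 + 1 + 0 = 2 ≡ 0 (mod 2).
  s_2 = 0 + 0 + 0 + 0 + 0 + 0 + 1 + 0 = 1 ≡ 1 (mod 2).
  s_3 = 0 + 0 + 0 + 0 + 0 + 0 + 1 + 0 = 1 ≡ 1 (mod 2).
  s_4 = 0 + 0 + 0 + 0 + 1 + 0 + 0 + 0 = 1 ≡ 1 (mod 2).
s = (0, 1, 1, 1)^T — this equals column 7 of H (binary 0111), so error is at position 7.
Correct: flip bit 7 of r = 000000001000010 to get c = 000000101000010.


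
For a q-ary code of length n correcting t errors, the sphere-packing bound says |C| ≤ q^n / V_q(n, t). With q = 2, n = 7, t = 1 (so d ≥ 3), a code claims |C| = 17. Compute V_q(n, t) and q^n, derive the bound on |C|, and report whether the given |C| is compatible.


V_q(n, t) = 8, q^n = 128, Hamming bound = 16, |C| = 17 > bound (violated).

Step 1: Compute V_q(n, t) = Σ_{j=0}^1 C(n, j) (q−1)^j.
  j = 0: C(7,0)·(1)^0 = 1·1 = 1.
  j = 1: C(7,1)·(1)^1 = 7·1 = 7.
  V_q(n, t) = 1 + 7 = 8.
Step 2: q^n = 2^7 = 128.
Step 3: Hamming bound ⌊q^n / V_q(n,t)⌋ = ⌊128/8⌋ = 16.
Step 4: Compare |C| = 17 to 16: violated.
The claimed |C| lies above the Hamming bound, so no 2-ary code of length 7 with d ≥ 3 can have 17 codewords.


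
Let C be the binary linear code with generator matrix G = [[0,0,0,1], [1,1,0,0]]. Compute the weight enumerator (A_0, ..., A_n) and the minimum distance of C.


Weight distribution: A_0 = 1, A_1 = 1, A_2 = 1, A_3 = 1. Minimum distance d = 1.

Enumerate all 2^2 = 4 messages m ∈ F_2^2.
For each, compute codeword c = mG in F_2^4, then tally its weight.
  m = 00 → c = 0000, weight = 0.
  m = 10 → c = 0001, weight = 1.
  m = 01 → c = 1100, weight = 2.
  m = 11 → c = 1101, weight = 3.
Tally weights:
  weight 0: 1 codewords.
  weight 1: 1 codewords.
  weight 2: 1 codewords.
  weight 3: 1 codewords.
Minimum distance d = smallest w > 0 with A_w > 0 = 1.
Sanity: Σ A_w = 4 = 2^2 = 4 ✓.


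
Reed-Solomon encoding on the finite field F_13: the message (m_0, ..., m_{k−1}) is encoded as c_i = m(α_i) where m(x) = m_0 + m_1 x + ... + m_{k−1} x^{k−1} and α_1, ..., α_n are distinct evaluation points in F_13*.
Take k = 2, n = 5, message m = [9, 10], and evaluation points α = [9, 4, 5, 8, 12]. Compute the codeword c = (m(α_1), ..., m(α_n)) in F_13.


c = [8, 10, 7, 11, 12]

Message polynomial: m(x) = 9 + 10·x (mod 13).
For each evaluation point α_i, compute m(α_i) mod 13:
  α_1 = 9: Horner steps 10 → 8, so m(9) = 8.
  α_2 = 4: Horner steps 10 → 10, so m(4) = 10.
  α_3 = 5: Horner steps 10 → 7, so m(5) = 7.
  α_4 = 8: Horner steps 10 → 11, so m(8) = 11.
  α_5 = 12: Horner steps 10 → 12, so m(12) = 12.
Codeword c = [8, 10, 7, 11, 12] ∈ F_13^5.


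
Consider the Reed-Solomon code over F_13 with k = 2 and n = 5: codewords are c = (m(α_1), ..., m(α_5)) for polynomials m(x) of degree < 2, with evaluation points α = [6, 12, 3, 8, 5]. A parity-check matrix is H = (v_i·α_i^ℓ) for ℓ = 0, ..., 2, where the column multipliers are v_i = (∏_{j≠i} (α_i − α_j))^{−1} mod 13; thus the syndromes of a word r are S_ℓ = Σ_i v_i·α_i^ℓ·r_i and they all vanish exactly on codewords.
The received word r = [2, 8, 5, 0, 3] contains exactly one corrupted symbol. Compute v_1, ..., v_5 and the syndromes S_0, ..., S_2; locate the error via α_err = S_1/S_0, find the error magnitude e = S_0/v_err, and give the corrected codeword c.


S = (3, 10, 3), error at position 2, error magnitude e = 12, c = [2, 9, 5, 0, 3].

Step 1: column multipliers v_i = (∏_{j≠i}(α_i − α_j))^{−1} mod 13.
  i = 1 (α = 6): (6−12)(6−3)(6−8)(6−5) = (−6)·3·(−2)·1 = 36 ≡ 10, so v_1 = 10^{−1} = 4 (mod 13).
  i = 2 (α = 12): (12−6)(12−3)(12−8)(12−5) = 6·9·4·7 = 1512 ≡ 4, so v_2 = 4^{−1} = 10 (mod 13).
  i = 3 (α = 3): (3−6)(3−12)(3−8)(3−5) = (−3)·(−9)·(−5)·(−2) = 270 ≡ 10, so v_3 = 10^{−1} = 4 (mod 13).
  i = 4 (α = 8): (8−6)(8−12)(8−3)(8−5) = 2·(−4)·5·3 = −120 ≡ 10, so v_4 = 10^{−1} = 4 (mod 13).
  i = 5 (α = 5): (5−6)(5−12)(5−3)(5−8) = (−1)·(−7)·2·(−3) = −42 ≡ 10, so v_5 = 10^{−1} = 4 (mod 13).
  v = [4, 10, 4, 4, 4].
Step 2: syndromes of r = [2, 8, 5, 0, 3] (all sums mod 13).
  S_0 = Σ v_i r_i = 4·2 + 10·8 + 4·5 + 4·0 + 4·3 = 120 ≡ 3.
  S_1 = Σ v_i α_i r_i = 4·6·2 + 10·12·8 + 4·3·5 + 4·8·0 + 4·5·3 = 1128 ≡ 10.
  α_i^2 mod 13 = [10, 1, 9, 12, 12].
  S_2 = Σ v_i α_i^2 r_i = 4·10·2 + 10·1·8 + 4·9·5 + 4·12·0 + 4·12·3 = 484 ≡ 3.
  S = (3, 10, 3) ≠ 0, so r is not a codeword (an error is present).
Step 3: locate the error. For a single error e at position i, S_ℓ = v_i·e·α_i^ℓ, so α_err = S_1/S_0.
  S_0^{−1} = 3^{−1} = 9 (mod 13), so α_err = 10·9 = 90 ≡ 12 = α_2. Error position i = 2.
  Consistency check: S_2/S_1 = 3·4 = 12 ≡ 12 = α_err ✓ (single-error assumption holds).
Step 4: error magnitude e = S_0/v_2 = S_0·∏_{j≠2}(α_2 − α_j) = 3·4 = 12 ≡ 12 (mod 13).
Step 5: correct position 2: c_2 = r_2 − e = 8 − 12 ≡ 9 (mod 13). Hence c = [2, 9, 5, 0, 3].
  Check: interpolating c through the α_i gives m(x) = 8 + 12·x (degree < 2) with m(α_i) = c_i for every i, so c is indeed a codeword.


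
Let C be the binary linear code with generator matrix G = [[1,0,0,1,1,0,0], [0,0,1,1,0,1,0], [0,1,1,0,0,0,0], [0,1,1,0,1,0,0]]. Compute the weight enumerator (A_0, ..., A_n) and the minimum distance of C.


Weight distribution: A_0 = 1, A_1 = 1, A_2 = 2, A_3 = 6, A_4 = 5, A_5 = 1. Minimum distance d = 1.

Enumerate all 2^4 = 16 messages m ∈ F_2^4.
For each, compute codeword c = mG in F_2^7, then tally its weight.
  m = 0000 → c = 0000000, weight = 0.
  m = 1000 → c = 1001100, weight = 3.
  m = 0100 → c = 0011010, weight = 3.
  m = 1100 → c = 1010110, weight = 4.
  m = 0010 → c = 0110000, weight = 2.
  m = 1010 → c = 1111100, weight = 5.
  m = 0110 → c = 0101010, weight = 3.
  m = 1110 → c = 1100110, weight = 4.
  m = 0001 → c = 0110100, weight = 3.
  m = 1001 → c = 1111000, weight = 4.
  m = 0101 → c = 0101110, weight = 4.
  m = 1101 → c = 1100010, weight = 3.
  m = 0011 → c = 0000100, weight = 1.
  m = 1011 → c = 1001000, weight = 2.
  m = 0111 → c = 0011110, weight = 4.
  m = 1111 → c = 1010010, weight = 3.
Tally weights:
  weight 0: 1 codewords.
  weight 1: 1 codewords.
  weight 2: 2 codewords.
  weight 3: 6 codewords.
  weight 4: 5 codewords.
  weight 5: 1 codewords.
Minimum distance d = smallest w > 0 with A_w > 0 = 1.
Sanity: Σ A_w = 16 = 2^4 = 16 ✓.


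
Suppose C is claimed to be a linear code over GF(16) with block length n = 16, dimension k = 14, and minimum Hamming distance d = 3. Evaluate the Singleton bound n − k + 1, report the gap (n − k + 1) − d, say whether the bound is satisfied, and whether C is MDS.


Singleton RHS = n − k + 1 = 3, slack = 0, bound satisfied, MDS.

Singleton bound: d ≤ n − k + 1.
Here n = 16, k = 14, so n − k + 1 = 3.
Given d = 3, check d ≤ 3: YES.
Slack = (n − k + 1) − d = 0.
The code is MDS (slack = 0).
Description: the claimed parameters are [16, 14, 3]_16; such a code would be MDS (meets Singleton bound).


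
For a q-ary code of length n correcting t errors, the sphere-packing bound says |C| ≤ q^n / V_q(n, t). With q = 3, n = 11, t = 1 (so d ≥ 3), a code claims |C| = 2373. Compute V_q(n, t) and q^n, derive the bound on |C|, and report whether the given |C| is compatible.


V_q(n, t) = 23, q^n = 177147, Hamming bound = 7702, |C| = 2373 ≤ bound (satisfied).

Step 1: Compute V_q(n, t) = Σ_{j=0}^1 C(n, j) (q−1)^j.
  j = 0: C(11,0)·(2)^0 = 1·1 = 1.
  j = 1: C(11,1)·(2)^1 = 11·2 = 22.
  V_q(n, t) = 1 + 22 = 23.
Step 2: q^n = 3^11 = 177147.
Step 3: Hamming bound ⌊q^n / V_q(n,t)⌋ = ⌊177147/23⌋ = 7702.
Step 4: Compare |C| = 2373 to 7702: satisfied.
The claimed |C| lies below the Hamming bound.


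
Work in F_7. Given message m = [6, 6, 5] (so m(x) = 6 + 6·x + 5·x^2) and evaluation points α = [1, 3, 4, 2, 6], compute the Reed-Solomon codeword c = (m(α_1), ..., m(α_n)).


c = [3, 6, 5, 3, 5]

Message polynomial: m(x) = 6 + 6·x + 5·x^2 (mod 7).
For each evaluation point α_i, compute m(α_i) mod 7:
  α_1 = 1: Horner steps 5 → 4 → 3, so m(1) = 3.
  α_2 = 3: Horner steps 5 → 0 → 6, so m(3) = 6.
  α_3 = 4: Horner steps 5 → 5 → 5, so m(4) = 5.
  α_4 = 2: Horner steps 5 → 2 → 3, so m(2) = 3.
  α_5 = 6: Horner steps 5 → 1 → 5, so m(6) = 5.
Codeword c = [3, 6, 5, 3, 5] ∈ F_7^5.


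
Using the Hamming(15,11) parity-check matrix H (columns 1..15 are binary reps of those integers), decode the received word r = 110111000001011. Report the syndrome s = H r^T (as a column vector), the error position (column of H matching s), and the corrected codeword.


s = (1, 0, 0, 1)^T, error position = 9, corrected codeword c = 110111001001011

Compute s = H r^T mod 2 one row at a time:
  s_1 = 0 + 0 + 0 + 0 + 1 + 0 + 1 + 1 = 3 ≡ 1 (mod 2).
  s_2 = 1 + 1 + 1 + 0 + 1 + 0 + 1 + 1 = 6 ≡ 0 (mod 2).
  s_3 = 1 + 0 + 1 + 0 + 0 + 0 + 1 + 1 = 4 ≡ 0 (mod 2).
  s_4 = 1 + 0 + 1 + 0 + 0 + 0 + 0 + 1 = 3 ≡ 1 (mod 2).
s = (1, 0, 0, 1)^T — this equals column 9 of H (binary 1001), so error is at position 9.
Correct: flip bit 9 of r = 110111000001011 to get c = 110111001001011.


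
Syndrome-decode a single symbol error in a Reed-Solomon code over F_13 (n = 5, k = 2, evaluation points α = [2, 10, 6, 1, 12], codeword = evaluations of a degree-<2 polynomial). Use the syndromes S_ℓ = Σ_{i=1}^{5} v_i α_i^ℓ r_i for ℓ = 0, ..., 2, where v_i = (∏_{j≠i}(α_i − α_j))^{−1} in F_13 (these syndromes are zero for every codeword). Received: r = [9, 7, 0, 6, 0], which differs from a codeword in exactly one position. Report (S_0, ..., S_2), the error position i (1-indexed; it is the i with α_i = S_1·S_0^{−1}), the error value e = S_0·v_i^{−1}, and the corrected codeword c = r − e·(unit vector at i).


S = (8, 9, 2), error at position 3, error magnitude e = 5, c = [9, 7, 8, 6, 0].

Step 1: column multipliers v_i = (∏_{j≠i}(α_i − α_j))^{−1} mod 13.
  i = 1 (α = 2): (2−10)(2−6)(2−1)(2−12) = (−8)·(−4)·1·(−10) = −320 ≡ 5, so v_1 = 5^{−1} = 8 (mod 13).
  i = 2 (α = 10): (10−2)(10−6)(10−1)(10−12) = 8·4·9·(−2) = −576 ≡ 9, so v_2 = 9^{−1} = 3 (mod 13).
  i = 3 (α = 6): (6−2)(6−10)(6−1)(6−12) = 4·(−4)·5·(−6) = 480 ≡ 12, so v_3 = 12^{−1} = 12 (mod 13).
  i = 4 (α = 1): (1−2)(1−10)(1−6)(1−12) = (−1)·(−9)·(−5)·(−11) = 495 ≡ 1, so v_4 = 1^{−1} = 1 (mod 13).
  i = 5 (α = 12): (12−2)(12−10)(12−6)(12−1) = 10·2·6·11 = 1320 ≡ 7, so v_5 = 7^{−1} = 2 (mod 13).
  v = [8, 3, 12, 1, 2].
Step 2: syndromes of r = [9, 7, 0, 6, 0] (all sums mod 13).
  S_0 = Σ v_i r_i = 8·9 + 3·7 + 12·0 + 1·6 + 2·0 = 99 ≡ 8.
  S_1 = Σ v_i α_i r_i = 8·2·9 + 3·10·7 + 12·6·0 + 1·1·6 + 2·12·0 = 360 ≡ 9.
  α_i^2 mod 13 = [4, 9, 10, 1, 1].
  S_2 = Σ v_i α_i^2 r_i = 8·4·9 + 3·9·7 + 12·10·0 + 1·1·6 + 2·1·0 = 483 ≡ 2.
  S = (8, 9, 2) ≠ 0, so r is not a codeword (an error is present).
Step 3: locate the error. For a single error e at position i, S_ℓ = v_i·e·α_i^ℓ, so α_err = S_1/S_0.
  S_0^{−1} = 8^{−1} = 5 (mod 13), so α_err = 9·5 = 45 ≡ 6 = α_3. Error position i = 3.
  Consistency check: S_2/S_1 = 2·3 = 6 ≡ 6 = α_err ✓ (single-error assumption holds).
Step 4: error magnitude e = S_0/v_3 = S_0·∏_{j≠3}(α_3 − α_j) = 8·12 = 96 ≡ 5 (mod 13).
Step 5: correct position 3: c_3 = r_3 − e = 0 − 5 ≡ 8 (mod 13). Hence c = [9, 7, 8, 6, 0].
  Check: interpolating c through the α_i gives m(x) = 3 + 3·x (degree < 2) with m(α_i) = c_i for every i, so c is indeed a codeword.


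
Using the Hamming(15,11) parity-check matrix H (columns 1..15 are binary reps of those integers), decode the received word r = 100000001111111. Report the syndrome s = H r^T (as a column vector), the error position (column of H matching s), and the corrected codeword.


s = (1, 0, 0, 1)^T, error position = 9, corrected codeword c = 100000000111111

Compute s = H r^T mod 2 one row at a time:
  s_1 = 0 + 1 + 1 + 1 + 1 + 1 + 1 + 1 = 7 ≡ 1 (mod 2).
  s_2 = 0 + 0 + 0 + 0 + 1 + 1 + 1 + 1 = 4 ≡ 0 (mod 2).
  s_3 = 0 + 0 + 0 + 0 + 1 + 1 + 1 + 1 = 4 ≡ 0 (mod 2).
  s_4 = 1 + 0 + 0 + 0 + 1 + 1 + 1 + 1 = 5 ≡ 1 (mod 2).
s = (1, 0, 0, 1)^T — this equals column 9 of H (binary 1001), so error is at position 9.
Correct: flip bit 9 of r = 100000001111111 to get c = 100000000111111.


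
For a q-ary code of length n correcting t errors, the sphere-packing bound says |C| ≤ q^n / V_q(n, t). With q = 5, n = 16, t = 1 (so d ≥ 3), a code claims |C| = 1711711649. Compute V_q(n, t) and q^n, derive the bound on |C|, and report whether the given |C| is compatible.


V_q(n, t) = 65, q^n = 152587890625, Hamming bound = 2347506009, |C| = 1711711649 ≤ bound (satisfied).

Step 1: Compute V_q(n, t) = Σ_{j=0}^1 C(n, j) (q−1)^j.
  j = 0: C(16,0)·(4)^0 = 1·1 = 1.
  j = 1: C(16,1)·(4)^1 = 16·4 = 64.
  V_q(n, t) = 1 + 64 = 65.
Step 2: q^n = 5^16 = 152587890625.
Step 3: Hamming bound ⌊q^n / V_q(n,t)⌋ = ⌊152587890625/65⌋ = 2347506009.
Step 4: Compare |C| = 1711711649 to 2347506009: satisfied.
The claimed |C| lies below the Hamming bound.


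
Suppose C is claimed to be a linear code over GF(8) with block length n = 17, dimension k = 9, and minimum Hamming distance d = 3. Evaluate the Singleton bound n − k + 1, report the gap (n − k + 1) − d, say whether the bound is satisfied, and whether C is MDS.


Singleton RHS = n − k + 1 = 9, slack = 6, bound satisfied, not MDS.

Singleton bound: d ≤ n − k + 1.
Here n = 17, k = 9, so n − k + 1 = 9.
Given d = 3, check d ≤ 9: YES.
Slack = (n − k + 1) − d = 6.
The code is NOT MDS (slack = 6 > 0).
Description: the claimed parameters are [17, 9, 3]_8; such a code would be non-MDS.


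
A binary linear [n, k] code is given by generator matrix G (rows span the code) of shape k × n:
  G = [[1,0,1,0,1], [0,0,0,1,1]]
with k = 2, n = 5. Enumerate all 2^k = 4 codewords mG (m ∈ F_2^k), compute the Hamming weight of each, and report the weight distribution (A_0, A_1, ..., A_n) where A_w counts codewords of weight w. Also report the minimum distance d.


Weight distribution: A_0 = 1, A_2 = 1, A_3 = 2. Minimum distance d = 2.

Enumerate all 2^2 = 4 messages m ∈ F_2^2.
For each, compute codeword c = mG in F_2^5, then tally its weight.
  m = 00 → c = 00000, weight = 0.
  m = 10 → c = 10101, weight = 3.
  m = 01 → c = 00011, weight = 2.
  m = 11 → c = 10110, weight = 3.
Tally weights:
  weight 0: 1 codewords.
  weight 2: 1 codewords.
  weight 3: 2 codewords.
Minimum distance d = smallest w > 0 with A_w > 0 = 2.
Sanity: Σ A_w = 4 = 2^2 = 4 ✓.


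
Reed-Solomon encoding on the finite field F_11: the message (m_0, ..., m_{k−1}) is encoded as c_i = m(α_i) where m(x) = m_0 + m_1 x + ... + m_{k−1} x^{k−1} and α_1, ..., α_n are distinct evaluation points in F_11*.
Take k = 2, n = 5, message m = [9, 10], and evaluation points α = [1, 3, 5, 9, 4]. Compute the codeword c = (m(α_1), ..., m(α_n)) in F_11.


c = [8, 6, 4, 0, 5]

Message polynomial: m(x) = 9 + 10·x (mod 11).
For each evaluation point α_i, compute m(α_i) mod 11:
  α_1 = 1: Horner steps 10 → 8, so m(1) = 8.
  α_2 = 3: Horner steps 10 → 6, so m(3) = 6.
  α_3 = 5: Horner steps 10 → 4, so m(5) = 4.
  α_4 = 9: Horner steps 10 → 0, so m(9) = 0.
  α_5 = 4: Horner steps 10 → 5, so m(4) = 5.
Codeword c = [8, 6, 4, 0, 5] ∈ F_11^5.


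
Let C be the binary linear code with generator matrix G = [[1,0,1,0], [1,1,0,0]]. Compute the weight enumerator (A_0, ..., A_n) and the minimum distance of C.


Weight distribution: A_0 = 1, A_2 = 3. Minimum distance d = 2.

Enumerate all 2^2 = 4 messages m ∈ F_2^2.
For each, compute codeword c = mG in F_2^4, then tally its weight.
  m = 00 → c = 0000, weight = 0.
  m = 10 → c = 1010, weight = 2.
  m = 01 → c = 1100, weight = 2.
  m = 11 → c = 0110, weight = 2.
Tally weights:
  weight 0: 1 codewords.
  weight 2: 3 codewords.
Minimum distance d = smallest w > 0 with A_w > 0 = 2.
Sanity: Σ A_w = 4 = 2^2 = 4 ✓.


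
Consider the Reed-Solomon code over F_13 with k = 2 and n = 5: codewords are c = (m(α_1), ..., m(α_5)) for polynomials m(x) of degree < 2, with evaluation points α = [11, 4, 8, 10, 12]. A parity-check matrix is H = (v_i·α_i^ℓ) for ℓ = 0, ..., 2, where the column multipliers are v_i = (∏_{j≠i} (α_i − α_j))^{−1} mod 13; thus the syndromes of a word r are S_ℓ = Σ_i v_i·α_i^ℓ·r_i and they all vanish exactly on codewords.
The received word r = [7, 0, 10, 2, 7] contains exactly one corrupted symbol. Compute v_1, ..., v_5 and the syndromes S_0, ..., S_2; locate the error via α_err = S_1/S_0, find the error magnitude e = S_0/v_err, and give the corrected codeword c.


S = (7, 12, 2), error at position 1, error magnitude e = 9, c = [11, 0, 10, 2, 7].

Step 1: column multipliers v_i = (∏_{j≠i}(α_i − α_j))^{−1} mod 13.
  i = 1 (α = 11): (11−4)(11−8)(11−10)(11−12) = 7·3·1·(−1) = −21 ≡ 5, so v_1 = 5^{−1} = 8 (mod 13).
  i = 2 (α = 4): (4−11)(4−8)(4−10)(4−12) = (−7)·(−4)·(−6)·(−8) = 1344 ≡ 5, so v_2 = 5^{−1} = 8 (mod 13).
  i = 3 (α = 8): (8−11)(8−4)(8−10)(8−12) = (−3)·4·(−2)·(−4) = −96 ≡ 8, so v_3 = 8^{−1} = 5 (mod 13).
  i = 4 (α = 10): (10−11)(10−4)(10−8)(10−12) = (−1)·6·2·(−2) = 24 ≡ 11, so v_4 = 11^{−1} = 6 (mod 13).
  i = 5 (α = 12): (12−11)(12−4)(12−8)(12−10) = 1·8·4·2 = 64 ≡ 12, so v_5 = 12^{−1} = 12 (mod 13).
  v = [8, 8, 5, 6, 12].
Step 2: syndromes of r = [7, 0, 10, 2, 7] (all sums mod 13).
  S_0 = Σ v_i r_i = 8·7 + 8·0 + 5·10 + 6·2 + 12·7 = 202 ≡ 7.
  S_1 = Σ v_i α_i r_i = 8·11·7 + 8·4·0 + 5·8·10 + 6·10·2 + 12·12·7 = 2144 ≡ 12.
  α_i^2 mod 13 = [4, 3, 12, 9, 1].
  S_2 = Σ v_i α_i^2 r_i = 8·4·7 + 8·3·0 + 5·12·10 + 6·9·2 + 12·1·7 = 1016 ≡ 2.
  S = (7, 12, 2) ≠ 0, so r is not a codeword (an error is present).
Step 3: locate the error. For a single error e at position i, S_ℓ = v_i·e·α_i^ℓ, so α_err = S_1/S_0.
  S_0^{−1} = 7^{−1} = 2 (mod 13), so α_err = 12·2 = 24 ≡ 11 = α_1. Error position i = 1.
  Consistency check: S_2/S_1 = 2·12 = 24 ≡ 11 = α_err ✓ (single-error assumption holds).
Step 4: error magnitude e = S_0/v_1 = S_0·∏_{j≠1}(α_1 − α_j) = 7·5 = 35 ≡ 9 (mod 13).
Step 5: correct position 1: c_1 = r_1 − e = 7 − 9 ≡ 11 (mod 13). Hence c = [11, 0, 10, 2, 7].
  Check: interpolating c through the α_i gives m(x) = 3 + 9·x (degree < 2) with m(α_i) = c_i for every i, so c is indeed a codeword.


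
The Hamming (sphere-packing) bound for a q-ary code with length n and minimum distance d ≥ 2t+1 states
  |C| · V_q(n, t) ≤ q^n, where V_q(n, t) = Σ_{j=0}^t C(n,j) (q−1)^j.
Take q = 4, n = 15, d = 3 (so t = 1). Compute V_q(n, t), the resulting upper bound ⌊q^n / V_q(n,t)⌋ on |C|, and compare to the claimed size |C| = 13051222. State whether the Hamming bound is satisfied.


V_q(n, t) = 46, q^n = 1073741824, Hamming bound = 23342213, |C| = 13051222 ≤ bound (satisfied).

Step 1: Compute V_q(n, t) = Σ_{j=0}^1 C(n, j) (q−1)^j.
  j = 0: C(15,0)·(3)^0 = 1·1 = 1.
  j = 1: C(15,1)·(3)^1 = 15·3 = 45.
  V_q(n, t) = 1 + 45 = 46.
Step 2: q^n = 4^15 = 1073741824.
Step 3: Hamming bound ⌊q^n / V_q(n,t)⌋ = ⌊1073741824/46⌋ = 23342213.
Step 4: Compare |C| = 13051222 to 23342213: satisfied.
The claimed |C| lies below the Hamming bound.


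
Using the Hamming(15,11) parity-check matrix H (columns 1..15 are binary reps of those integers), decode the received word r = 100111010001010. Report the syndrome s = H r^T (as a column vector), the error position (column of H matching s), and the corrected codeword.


s = (1, 1, 0, 0)^T, error position = 12, corrected codeword c = 100111010000010

Compute s = H r^T mod 2 one row at a time:
  s_1 = 1 + 0 + 0 + 0 + 1 + 0 + 1 + 0 = 3 ≡ 1 (mod 2).
  s_2 = 1 + 1 + 1 + 0 + 1 + 0 + 1 + 0 = 5 ≡ 1 (mod 2).
  s_3 = 0 + 0 + 1 + 0 + 0 + 0 + 1 + 0 = 2 ≡ 0 (mod 2).
  s_4 = 1 + 0 + 1 + 0 + 0 + 0 + 0 + 0 = 2 ≡ 0 (mod 2).
s = (1, 1, 0, 0)^T — this equals column 12 of H (binary 1100), so error is at position 12.
Correct: flip bit 12 of r = 100111010001010 to get c = 100111010000010.


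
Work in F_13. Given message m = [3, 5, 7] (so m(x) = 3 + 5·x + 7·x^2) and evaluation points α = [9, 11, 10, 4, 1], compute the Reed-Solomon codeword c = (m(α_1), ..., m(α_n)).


c = [4, 8, 12, 5, 2]

Message polynomial: m(x) = 3 + 5·x + 7·x^2 (mod 13).
For each evaluation point α_i, compute m(α_i) mod 13:
  α_1 = 9: Horner steps 7 → 3 → 4, so m(9) = 4.
  α_2 = 11: Horner steps 7 → 4 → 8, so m(11) = 8.
  α_3 = 10: Horner steps 7 → 10 → 12, so m(10) = 12.
  α_4 = 4: Horner steps 7 → 7 → 5, so m(4) = 5.
  α_5 = 1: Horner steps 7 → 12 → 2, so m(1) = 2.
Codeword c = [4, 8, 12, 5, 2] ∈ F_13^5.


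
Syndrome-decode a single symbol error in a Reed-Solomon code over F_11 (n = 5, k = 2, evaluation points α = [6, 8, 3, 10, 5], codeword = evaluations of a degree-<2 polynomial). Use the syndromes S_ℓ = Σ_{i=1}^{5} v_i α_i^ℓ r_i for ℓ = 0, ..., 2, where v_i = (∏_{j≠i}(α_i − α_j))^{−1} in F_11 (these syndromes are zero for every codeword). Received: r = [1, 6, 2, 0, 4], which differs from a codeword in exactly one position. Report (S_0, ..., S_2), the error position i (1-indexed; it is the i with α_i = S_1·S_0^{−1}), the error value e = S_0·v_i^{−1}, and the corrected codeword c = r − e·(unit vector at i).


S = (3, 9, 5), error at position 3, error magnitude e = 3, c = [1, 6, 10, 0, 4].

Step 1: column multipliers v_i = (∏_{j≠i}(α_i − α_j))^{−1} mod 11.
  i = 1 (α = 6): (6−8)(6−3)(6−10)(6−5) = (−2)·3·(−4)·1 = 24 ≡ 2, so v_1 = 2^{−1} = 6 (mod 11).
  i = 2 (α = 8): (8−6)(8−3)(8−10)(8−5) = 2·5·(−2)·3 = −60 ≡ 6, so v_2 = 6^{−1} = 2 (mod 11).
  i = 3 (α = 3): (3−6)(3−8)(3−10)(3−5) = (−3)·(−5)·(−7)·(−2) = 210 ≡ 1, so v_3 = 1^{−1} = 1 (mod 11).
  i = 4 (α = 10): (10−6)(10−8)(10−3)(10−5) = 4·2·7·5 = 280 ≡ 5, so v_4 = 5^{−1} = 9 (mod 11).
  i = 5 (α = 5): (5−6)(5−8)(5−3)(5−10) = (−1)·(−3)·2·(−5) = −30 ≡ 3, so v_5 = 3^{−1} = 4 (mod 11).
  v = [6, 2, 1, 9, 4].
Step 2: syndromes of r = [1, 6, 2, 0, 4] (all sums mod 11).
  S_0 = Σ v_i r_i = 6·1 + 2·6 + 1·2 + 9·0 + 4·4 = 36 ≡ 3.
  S_1 = Σ v_i α_i r_i = 6·6·1 + 2·8·6 + 1·3·2 + 9·10·0 + 4·5·4 = 218 ≡ 9.
  α_i^2 mod 11 = [3, 9, 9, 1, 3].
  S_2 = Σ v_i α_i^2 r_i = 6·3·1 + 2·9·6 + 1·9·2 + 9·1·0 + 4·3·4 = 192 ≡ 5.
  S = (3, 9, 5) ≠ 0, so r is not a codeword (an error is present).
Step 3: locate the error. For a single error e at position i, S_ℓ = v_i·e·α_i^ℓ, so α_err = S_1/S_0.
  S_0^{−1} = 3^{−1} = 4 (mod 11), so α_err = 9·4 = 36 ≡ 3 = α_3. Error position i = 3.
  Consistency check: S_2/S_1 = 5·5 = 25 ≡ 3 = α_err ✓ (single-error assumption holds).
Step 4: error magnitude e = S_0/v_3 = S_0·∏_{j≠3}(α_3 − α_j) = 3·1 = 3 ≡ 3 (mod 11).
Step 5: correct position 3: c_3 = r_3 − e = 2 − 3 ≡ 10 (mod 11). Hence c = [1, 6, 10, 0, 4].
  Check: interpolating c through the α_i gives m(x) = 8 + 8·x (degree < 2) with m(α_i) = c_i for every i, so c is indeed a codeword.


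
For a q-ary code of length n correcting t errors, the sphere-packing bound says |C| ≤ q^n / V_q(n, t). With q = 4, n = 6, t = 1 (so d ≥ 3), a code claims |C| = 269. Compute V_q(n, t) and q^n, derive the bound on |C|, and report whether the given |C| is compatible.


V_q(n, t) = 19, q^n = 4096, Hamming bound = 215, |C| = 269 > bound (violated).

Step 1: Compute V_q(n, t) = Σ_{j=0}^1 C(n, j) (q−1)^j.
  j = 0: C(6,0)·(3)^0 = 1·1 = 1.
  j = 1: C(6,1)·(3)^1 = 6·3 = 18.
  V_q(n, t) = 1 + 18 = 19.
Step 2: q^n = 4^6 = 4096.
Step 3: Hamming bound ⌊q^n / V_q(n,t)⌋ = ⌊4096/19⌋ = 215.
Step 4: Compare |C| = 269 to 215: violated.
The claimed |C| lies above the Hamming bound, so no 4-ary code of length 6 with d ≥ 3 can have 269 codewords.


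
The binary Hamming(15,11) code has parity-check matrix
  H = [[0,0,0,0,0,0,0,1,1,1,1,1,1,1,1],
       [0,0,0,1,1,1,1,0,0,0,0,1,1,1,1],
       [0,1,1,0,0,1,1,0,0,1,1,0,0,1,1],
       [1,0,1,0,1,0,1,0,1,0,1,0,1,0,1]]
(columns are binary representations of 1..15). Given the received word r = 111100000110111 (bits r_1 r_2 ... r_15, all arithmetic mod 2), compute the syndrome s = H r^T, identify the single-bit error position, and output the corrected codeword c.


s = (1, 0, 0, 1)^T, error position = 9, corrected codeword c = 111100001110111

Compute s = H r^T mod 2 one row at a time:
  s_1 = 0 + 0 + 1 + 1 + 0 + 1 + 1 + 1 = 5 ≡ 1 (mod 2).
  s_2 = 1 + 0 + 0 + 0 + 0 + 1 + 1 + 1 = 4 ≡ 0 (mod 2).
  s_3 = 1 + 1 + 0 + 0 + 1 + 1 + 1 + 1 = 6 ≡ 0 (mod 2).
  s_4 = 1 + 1 + 0 + 0 + 0 + 1 + 1 + 1 = 5 ≡ 1 (mod 2).
s = (1, 0, 0, 1)^T — this equals column 9 of H (binary 1001), so error is at position 9.
Correct: flip bit 9 of r = 111100000110111 to get c = 111100001110111.


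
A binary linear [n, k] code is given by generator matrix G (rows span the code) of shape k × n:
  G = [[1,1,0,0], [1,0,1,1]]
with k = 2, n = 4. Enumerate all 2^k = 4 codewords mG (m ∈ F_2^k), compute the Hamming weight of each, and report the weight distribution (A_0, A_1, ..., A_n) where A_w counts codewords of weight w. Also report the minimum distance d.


Weight distribution: A_0 = 1, A_2 = 1, A_3 = 2. Minimum distance d = 2.

Enumerate all 2^2 = 4 messages m ∈ F_2^2.
For each, compute codeword c = mG in F_2^4, then tally its weight.
  m = 00 → c = 0000, weight = 0.
  m = 10 → c = 1100, weight = 2.
  m = 01 → c = 1011, weight = 3.
  m = 11 → c = 0111, weight = 3.
Tally weights:
  weight 0: 1 codewords.
  weight 2: 1 codewords.
  weight 3: 2 codewords.
Minimum distance d = smallest w > 0 with A_w > 0 = 2.
Sanity: Σ A_w = 4 = 2^2 = 4 ✓.
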